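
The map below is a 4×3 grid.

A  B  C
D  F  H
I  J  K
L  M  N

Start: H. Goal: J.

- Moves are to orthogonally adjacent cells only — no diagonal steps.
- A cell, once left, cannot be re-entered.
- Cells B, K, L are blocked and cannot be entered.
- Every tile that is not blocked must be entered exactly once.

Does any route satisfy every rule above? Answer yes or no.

Cell A has only one open neighbour but is neither the start nor the goal, so a Hamiltonian route would have to both enter and leave it through the same neighbour — impossible without revisiting.

no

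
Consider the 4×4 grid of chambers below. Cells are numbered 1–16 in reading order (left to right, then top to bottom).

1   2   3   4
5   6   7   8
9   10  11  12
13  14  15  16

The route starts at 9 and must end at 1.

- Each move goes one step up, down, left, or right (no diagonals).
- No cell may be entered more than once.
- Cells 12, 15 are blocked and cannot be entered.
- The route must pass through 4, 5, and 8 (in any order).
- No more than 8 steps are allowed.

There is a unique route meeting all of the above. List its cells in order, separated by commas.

The 8-move cap with required stops at 4, 5, 8 leaves no slack for detours.
Route from 9: up 1 to 5, right 3 to 8, up 1 to 4, left 3 to 1 — 8 moves in all.
Check: all required cells visited; 8 ≤ 8 moves.

9, 5, 6, 7, 8, 4, 3, 2, 1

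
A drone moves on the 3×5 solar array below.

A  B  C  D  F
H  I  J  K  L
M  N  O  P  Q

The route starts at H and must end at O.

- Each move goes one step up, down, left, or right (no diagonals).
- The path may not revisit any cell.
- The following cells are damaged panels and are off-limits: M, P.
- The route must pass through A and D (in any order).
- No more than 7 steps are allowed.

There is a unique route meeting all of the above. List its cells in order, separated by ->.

H -> A -> B -> C -> D -> K -> J -> O

The budget equals the shortest possible length, so every move has to be on a shortest route through the required cells.
Route from H: up 1 to A, right 3 to D, down 1 to K, left 1 to J, down 1 to O — 7 moves in all.
Check: all required cells visited; 7 ≤ 7 moves.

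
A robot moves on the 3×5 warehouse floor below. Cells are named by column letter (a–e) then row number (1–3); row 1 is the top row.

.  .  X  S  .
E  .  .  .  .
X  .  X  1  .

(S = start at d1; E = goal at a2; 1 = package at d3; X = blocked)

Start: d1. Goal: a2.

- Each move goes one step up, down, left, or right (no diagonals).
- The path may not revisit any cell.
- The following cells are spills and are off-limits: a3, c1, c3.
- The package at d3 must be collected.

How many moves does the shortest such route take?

Any route passes through d3 somewhere between d1 and a2. Summing Manhattan distances along the two legs (d1 → d3 → a2) gives a lower bound of 2 + 4 = 6 moves.
The shortest route satisfying every rule uses 8 moves: d1 → e1 → e2 → e3 → d3 → d2 → c2 → b2 → a2.
The no-revisit rule (legs can't share cells) pushes the minimum above the 6-move bound; an exhaustive check rules out every length from 6 to 7, leaving 8 as the minimum.

8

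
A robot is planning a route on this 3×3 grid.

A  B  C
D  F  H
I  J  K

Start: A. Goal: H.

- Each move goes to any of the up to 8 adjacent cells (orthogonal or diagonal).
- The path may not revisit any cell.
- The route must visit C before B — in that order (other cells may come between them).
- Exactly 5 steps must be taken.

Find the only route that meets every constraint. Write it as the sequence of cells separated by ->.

The waypoints must appear in the order C, B, with no cell reused.
Route from A: down 1 to D, right 1 to F, up-right 1 to C, left 1 to B, down-right 1 to H — 5 moves in all.
Check: order respected (C at step 3, B at step 4); 5 moves as required.

A -> D -> F -> C -> B -> H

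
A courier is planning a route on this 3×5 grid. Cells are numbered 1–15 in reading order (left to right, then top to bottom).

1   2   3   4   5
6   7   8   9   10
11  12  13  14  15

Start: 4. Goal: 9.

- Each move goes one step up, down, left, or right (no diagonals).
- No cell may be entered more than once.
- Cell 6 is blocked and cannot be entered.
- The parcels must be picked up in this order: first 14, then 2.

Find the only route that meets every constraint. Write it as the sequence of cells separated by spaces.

4 5 10 15 14 13 12 7 2 3 8 9

The waypoints must appear in the order 14, 2, with no cell reused.
Route from 4: right 1 to 5, down 2 to 15, left 3 to 12, up 2 to 2, right 1 to 3, down 1 to 8, right 1 to 9 — 11 moves in all.
Check: order respected (14 at step 4, 2 at step 8).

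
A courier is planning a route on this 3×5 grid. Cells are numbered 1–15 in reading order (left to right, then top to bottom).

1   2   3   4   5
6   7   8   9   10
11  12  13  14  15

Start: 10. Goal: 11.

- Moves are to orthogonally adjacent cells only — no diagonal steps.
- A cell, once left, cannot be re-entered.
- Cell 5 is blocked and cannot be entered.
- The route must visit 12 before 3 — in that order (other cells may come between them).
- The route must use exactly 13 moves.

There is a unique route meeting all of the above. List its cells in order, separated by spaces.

The waypoints must appear in the order 12, 3, with no cell reused.
Route from 10: down 1 to 15, left 3 to 12, up 1 to 7, right 2 to 9, up 1 to 4, left 3 to 1, down 2 to 11 — 13 moves in all.
Check: order respected (12 at step 4, 3 at step 9); 13 moves as required.

10 15 14 13 12 7 8 9 4 3 2 1 6 11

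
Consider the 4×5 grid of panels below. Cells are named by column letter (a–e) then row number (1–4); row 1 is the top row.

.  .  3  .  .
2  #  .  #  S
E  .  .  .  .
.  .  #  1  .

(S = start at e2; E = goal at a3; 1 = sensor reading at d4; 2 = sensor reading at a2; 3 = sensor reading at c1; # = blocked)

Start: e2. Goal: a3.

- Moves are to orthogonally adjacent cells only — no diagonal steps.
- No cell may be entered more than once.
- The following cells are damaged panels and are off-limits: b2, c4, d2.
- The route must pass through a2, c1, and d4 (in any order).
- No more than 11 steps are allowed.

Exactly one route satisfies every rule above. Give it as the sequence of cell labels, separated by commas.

e2, e3, e4, d4, d3, c3, c2, c1, b1, a1, a2, a3

Any route must reach a2, c1, and d4 and still end at a3 within 11 moves, so the order of the required stops is forced.
Route from e2: 2× down (reaching e4), left to d4, up to d3, left to c3, 2× up (reaching c1), 2× left (reaching a1), 2× down (reaching a3) — 11 moves in all.
Check: all required cells visited; 11 ≤ 11 moves.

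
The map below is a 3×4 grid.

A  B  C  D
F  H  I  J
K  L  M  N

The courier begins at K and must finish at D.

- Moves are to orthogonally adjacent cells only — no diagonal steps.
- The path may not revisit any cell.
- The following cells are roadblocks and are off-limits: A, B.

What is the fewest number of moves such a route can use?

The Manhattan distance from K to D is |3−1| + |1−4| = 5, so at least 5 moves are needed.
A route of 5 moves achieves this: K → F → H → I → C → D.
Since 5 matches the lower bound, it is optimal.

5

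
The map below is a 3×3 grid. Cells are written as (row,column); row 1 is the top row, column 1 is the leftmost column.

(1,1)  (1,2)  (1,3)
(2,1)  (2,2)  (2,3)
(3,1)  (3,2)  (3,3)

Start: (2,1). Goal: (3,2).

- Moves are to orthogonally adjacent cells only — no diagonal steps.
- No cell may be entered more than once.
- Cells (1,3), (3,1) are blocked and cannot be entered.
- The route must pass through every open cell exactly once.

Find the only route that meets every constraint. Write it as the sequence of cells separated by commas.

Need to visit all 7 open cells exactly once, starting at (2,1) and ending at (3,2).
Route from (2,1): up to (1,1), right to (1,2), down to (2,2), right to (2,3), down to (3,3), left to (3,2) — 6 moves in all.
Check: all 7 open cells covered.

(2,1), (1,1), (1,2), (2,2), (2,3), (3,3), (3,2)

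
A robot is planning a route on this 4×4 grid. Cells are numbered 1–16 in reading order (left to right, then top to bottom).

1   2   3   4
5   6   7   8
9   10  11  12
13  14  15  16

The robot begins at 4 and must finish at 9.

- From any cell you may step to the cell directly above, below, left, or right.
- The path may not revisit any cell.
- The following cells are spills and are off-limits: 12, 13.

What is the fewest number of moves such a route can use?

5

The Manhattan distance from 4 to 9 is |1−3| + |4−1| = 5, so at least 5 moves are needed.
A route of 5 moves achieves this: 4 → 8 → 7 → 11 → 10 → 9.
Since 5 matches the lower bound, it is optimal.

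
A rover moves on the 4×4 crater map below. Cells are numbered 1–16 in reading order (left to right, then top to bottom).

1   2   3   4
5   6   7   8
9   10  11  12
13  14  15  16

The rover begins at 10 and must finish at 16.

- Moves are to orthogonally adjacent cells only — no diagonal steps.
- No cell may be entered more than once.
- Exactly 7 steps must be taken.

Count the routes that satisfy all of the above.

Need simple routes of exactly 7 moves from 10 to 16 (Manhattan distance 3, so 2 moves are spent on a detour and 2 undoing it).
Branch systematically from the start, pruning whenever the remaining move budget drops below the Manhattan distance to 16 or differs from it in parity. Grouping the completions by first move — via 6: 7; via 14: 1; via 9: 4; via 11: 1 — and summing: 7 + 1 + 4 + 1 = 13.
That gives 13 routes.

13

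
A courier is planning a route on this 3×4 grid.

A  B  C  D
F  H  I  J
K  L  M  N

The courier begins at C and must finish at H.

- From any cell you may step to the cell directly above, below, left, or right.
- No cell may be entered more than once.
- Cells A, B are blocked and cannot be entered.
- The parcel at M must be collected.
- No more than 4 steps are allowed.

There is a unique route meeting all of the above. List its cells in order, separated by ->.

C -> I -> M -> L -> H

Any route must reach M and still end at H within 4 moves, so the order of the required stops is forced.
Route from C: 2× down (reaching M), left to L, up to H — 4 moves in all.
Check: all required cells visited; 4 ≤ 4 moves.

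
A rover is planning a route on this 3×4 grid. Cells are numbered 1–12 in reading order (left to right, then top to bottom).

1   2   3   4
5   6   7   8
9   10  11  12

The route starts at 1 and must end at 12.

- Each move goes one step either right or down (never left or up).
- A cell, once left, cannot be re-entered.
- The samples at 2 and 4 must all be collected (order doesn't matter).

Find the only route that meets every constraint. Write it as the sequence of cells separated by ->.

1 -> 2 -> 3 -> 4 -> 8 -> 12

Moves only go right or down, so the column and row indices never decrease.
Route from 1: right 3 to 4, down 2 to 12 — 5 moves in all.
Check: all required cells visited.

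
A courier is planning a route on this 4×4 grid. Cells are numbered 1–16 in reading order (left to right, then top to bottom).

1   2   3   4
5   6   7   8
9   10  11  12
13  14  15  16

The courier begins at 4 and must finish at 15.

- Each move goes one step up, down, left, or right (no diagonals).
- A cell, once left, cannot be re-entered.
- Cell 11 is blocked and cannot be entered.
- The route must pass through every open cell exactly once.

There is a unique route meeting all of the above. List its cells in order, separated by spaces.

4 3 2 1 5 9 13 14 10 6 7 8 12 16 15

Need to visit all 15 open cells exactly once, starting at 4 and ending at 15.
Cell 1 has only two open neighbours (5 and 2), so the path must pass straight through it: one of those is the cell it's entered from and the other is where it exits.
Route from 4: 3× left (reaching 1), 3× down (reaching 13), right to 14, 2× up (reaching 6), 2× right (reaching 8), 2× down (reaching 16), left to 15 — 14 moves in all.
Check: all 15 open cells covered.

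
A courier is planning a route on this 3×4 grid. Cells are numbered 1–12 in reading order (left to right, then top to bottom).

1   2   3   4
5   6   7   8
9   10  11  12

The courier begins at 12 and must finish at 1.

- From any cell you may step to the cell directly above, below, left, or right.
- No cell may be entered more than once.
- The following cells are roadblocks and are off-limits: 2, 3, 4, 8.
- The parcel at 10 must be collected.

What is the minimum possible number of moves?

5

Any route passes through 10 somewhere between 12 and 1. Summing Manhattan distances along the two legs (12 → 10 → 1) gives a lower bound of 2 + 3 = 5 moves.
A route of 5 moves achieves this: 12 → 11 → 10 → 6 → 5 → 1.
Since 5 matches the lower bound, it is optimal.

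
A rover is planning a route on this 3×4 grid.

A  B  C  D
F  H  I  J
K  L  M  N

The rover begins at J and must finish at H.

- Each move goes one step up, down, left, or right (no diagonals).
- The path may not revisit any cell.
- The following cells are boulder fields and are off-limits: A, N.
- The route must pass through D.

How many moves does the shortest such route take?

4

Any route passes through D somewhere between J and H. Summing Manhattan distances along the two legs (J → D → H) gives a lower bound of 1 + 3 = 4 moves.
A route of 4 moves achieves this: J → D → C → I → H.
Since 4 matches the lower bound, it is optimal.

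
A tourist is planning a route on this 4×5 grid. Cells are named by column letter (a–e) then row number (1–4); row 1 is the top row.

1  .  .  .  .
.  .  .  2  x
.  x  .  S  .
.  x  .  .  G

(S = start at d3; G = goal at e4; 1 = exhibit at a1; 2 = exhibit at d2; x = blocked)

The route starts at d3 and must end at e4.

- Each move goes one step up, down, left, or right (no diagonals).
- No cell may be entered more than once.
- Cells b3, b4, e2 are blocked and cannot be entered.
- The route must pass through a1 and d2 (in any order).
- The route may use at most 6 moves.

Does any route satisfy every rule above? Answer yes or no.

Even ignoring the no-revisit rule, getting from d3 to e4, taking the cheapest ordering d3 → a1 → d2 → e4 needs at least 5 + 4 + 3 = 12 moves (Manhattan distance per leg), which exceeds the 6-move limit.

no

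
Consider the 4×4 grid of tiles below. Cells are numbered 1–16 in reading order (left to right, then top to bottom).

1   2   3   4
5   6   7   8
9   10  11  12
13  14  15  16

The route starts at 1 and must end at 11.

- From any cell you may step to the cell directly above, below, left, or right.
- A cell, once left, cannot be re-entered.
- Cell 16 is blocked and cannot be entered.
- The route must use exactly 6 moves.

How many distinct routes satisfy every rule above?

Need simple routes of exactly 6 moves from 1 to 11 (Manhattan distance 4, so 1 moves are spent on a detour and 1 undoing it).
Branch systematically from the start, pruning whenever the remaining move budget drops below the Manhattan distance to 11 or differs from it in parity. Grouping the completions by first move — via 5: 7; via 2: 7 — and summing: 7 + 7 = 14.
That gives 14 routes.

14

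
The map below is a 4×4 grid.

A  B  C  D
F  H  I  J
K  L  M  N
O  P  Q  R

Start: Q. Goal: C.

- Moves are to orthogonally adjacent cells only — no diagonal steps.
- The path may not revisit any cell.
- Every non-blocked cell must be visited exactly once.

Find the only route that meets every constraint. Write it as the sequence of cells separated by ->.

Q -> R -> N -> M -> L -> P -> O -> K -> F -> A -> B -> H -> I -> J -> D -> C

Need to visit all 16 open cells exactly once, starting at Q and ending at C.
Cell R has only two open neighbours (N and Q), so the path must pass straight through it: one of those is the cell it's entered from and the other is where it exits.
Route from Q: right to R, up to N, 2× left (reaching L), down to P, left to O, 3× up (reaching A), right to B, down to H, 2× right (reaching J), up to D, left to C — 15 moves in all.
Check: all 16 open cells covered.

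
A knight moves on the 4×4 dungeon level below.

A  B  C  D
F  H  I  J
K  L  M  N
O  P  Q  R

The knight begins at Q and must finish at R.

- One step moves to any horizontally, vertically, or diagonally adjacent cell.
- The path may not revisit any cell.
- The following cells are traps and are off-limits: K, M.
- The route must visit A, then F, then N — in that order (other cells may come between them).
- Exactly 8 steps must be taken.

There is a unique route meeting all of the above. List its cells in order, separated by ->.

The waypoints must appear in the order A, F, N, with no cell reused.
Route from Q: up-left 1 to L, up 1 to H, up-left 1 to A, down 1 to F, up-right 1 to B, down-right 2 to N, down 1 to R — 8 moves in all.
Check: order respected (A at step 3, F at step 4, N at step 7); 8 moves as required.

Q -> L -> H -> A -> F -> B -> I -> N -> R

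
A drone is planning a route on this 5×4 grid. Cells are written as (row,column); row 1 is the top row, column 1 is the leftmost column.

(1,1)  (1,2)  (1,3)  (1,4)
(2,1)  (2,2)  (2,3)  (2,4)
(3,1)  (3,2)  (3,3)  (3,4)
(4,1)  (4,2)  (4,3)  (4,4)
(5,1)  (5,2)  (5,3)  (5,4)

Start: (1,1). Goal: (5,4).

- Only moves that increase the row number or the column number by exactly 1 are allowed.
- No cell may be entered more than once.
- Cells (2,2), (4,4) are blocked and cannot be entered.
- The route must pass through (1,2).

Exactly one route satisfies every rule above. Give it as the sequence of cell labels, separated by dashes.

Moves only go right or down, so the column and row indices never decrease.
Route from (1,1): right 2 to (1,3), down 4 to (5,3), right 1 to (5,4) — 7 moves in all.
Check: all required cells visited.

(1,1) - (1,2) - (1,3) - (2,3) - (3,3) - (4,3) - (5,3) - (5,4)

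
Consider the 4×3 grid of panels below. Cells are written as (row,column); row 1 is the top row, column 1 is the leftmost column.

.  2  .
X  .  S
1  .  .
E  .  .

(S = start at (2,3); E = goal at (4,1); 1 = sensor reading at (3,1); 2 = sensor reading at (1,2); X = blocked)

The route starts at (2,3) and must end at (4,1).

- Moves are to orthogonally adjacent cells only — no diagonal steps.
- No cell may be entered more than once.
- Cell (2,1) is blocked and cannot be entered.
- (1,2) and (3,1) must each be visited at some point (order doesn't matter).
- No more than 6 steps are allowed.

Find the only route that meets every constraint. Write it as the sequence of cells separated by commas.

(2,3), (1,3), (1,2), (2,2), (3,2), (3,1), (4,1)

Any route must reach (1,2) and (3,1) and still end at (4,1) within 6 moves, so the order of the required stops is forced.
Route from (2,3): up to (1,3), left to (1,2), 2× down (reaching (3,2)), left to (3,1), down to (4,1) — 6 moves in all.
Check: all required cells visited; 6 ≤ 6 moves.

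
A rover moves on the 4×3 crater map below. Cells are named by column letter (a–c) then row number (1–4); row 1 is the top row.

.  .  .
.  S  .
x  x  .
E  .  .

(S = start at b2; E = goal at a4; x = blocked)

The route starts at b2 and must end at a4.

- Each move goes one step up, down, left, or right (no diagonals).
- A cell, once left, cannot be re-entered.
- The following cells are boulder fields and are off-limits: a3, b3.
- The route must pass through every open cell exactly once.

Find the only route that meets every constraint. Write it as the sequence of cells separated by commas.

b2, a2, a1, b1, c1, c2, c3, c4, b4, a4

Need to visit all 10 open cells exactly once, starting at b2 and ending at a4.
Cell a2 has only two open neighbours (a1 and b2), so the path must pass straight through it: one of those is the cell it's entered from and the other is where it exits.
Route from b2: left to a2, up to a1, 2× right (reaching c1), 3× down (reaching c4), 2× left (reaching a4) — 9 moves in all.
Check: all 10 open cells covered.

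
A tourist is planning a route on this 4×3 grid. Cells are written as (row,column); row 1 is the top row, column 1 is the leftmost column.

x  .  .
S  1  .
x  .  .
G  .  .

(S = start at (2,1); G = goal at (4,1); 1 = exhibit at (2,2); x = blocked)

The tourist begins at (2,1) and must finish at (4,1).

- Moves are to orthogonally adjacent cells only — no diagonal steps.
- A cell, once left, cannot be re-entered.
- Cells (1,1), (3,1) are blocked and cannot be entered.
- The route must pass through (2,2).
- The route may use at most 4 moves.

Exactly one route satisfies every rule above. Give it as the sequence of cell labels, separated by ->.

(2,1) -> (2,2) -> (3,2) -> (4,2) -> (4,1)

The budget equals the shortest possible length, so every move has to be on a shortest route through the required cells.
Route from (2,1): right to (2,2), 2× down (reaching (4,2)), left to (4,1) — 4 moves in all.
Check: all required cells visited; 4 ≤ 4 moves.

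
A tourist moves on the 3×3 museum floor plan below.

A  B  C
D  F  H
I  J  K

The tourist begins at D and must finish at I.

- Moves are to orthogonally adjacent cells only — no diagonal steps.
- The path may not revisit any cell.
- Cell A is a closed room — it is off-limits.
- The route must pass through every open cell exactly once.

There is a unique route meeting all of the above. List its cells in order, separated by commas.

Need to visit all 8 open cells exactly once, starting at D and ending at I.
Cell C has only two open neighbours (H and B), so the path must pass straight through it: one of those is the cell it's entered from and the other is where it exits.
Route from D: right 1 to F, up 1 to B, right 1 to C, down 2 to K, left 2 to I — 7 moves in all.
Check: all 8 open cells covered.

D, F, B, C, H, K, J, I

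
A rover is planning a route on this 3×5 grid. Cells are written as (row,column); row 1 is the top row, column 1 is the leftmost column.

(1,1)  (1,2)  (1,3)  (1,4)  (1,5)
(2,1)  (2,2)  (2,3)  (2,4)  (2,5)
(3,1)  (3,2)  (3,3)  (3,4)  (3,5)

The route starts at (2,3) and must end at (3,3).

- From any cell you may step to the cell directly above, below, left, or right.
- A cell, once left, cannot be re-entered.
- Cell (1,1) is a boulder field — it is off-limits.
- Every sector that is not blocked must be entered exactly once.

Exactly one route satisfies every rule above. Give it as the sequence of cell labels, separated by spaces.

Need to visit all 14 open cells exactly once, starting at (2,3) and ending at (3,3).
Cell (3,5) has only two open neighbours ((2,5) and (3,4)), so the path must pass straight through it: one of those is the cell it's entered from and the other is where it exits.
Route from (2,3): right 1 to (2,4), down 1 to (3,4), right 1 to (3,5), up 2 to (1,5), left 3 to (1,2), down 1 to (2,2), left 1 to (2,1), down 1 to (3,1), right 2 to (3,3) — 13 moves in all.
Check: all 14 open cells covered.

(2,3) (2,4) (3,4) (3,5) (2,5) (1,5) (1,4) (1,3) (1,2) (2,2) (2,1) (3,1) (3,2) (3,3)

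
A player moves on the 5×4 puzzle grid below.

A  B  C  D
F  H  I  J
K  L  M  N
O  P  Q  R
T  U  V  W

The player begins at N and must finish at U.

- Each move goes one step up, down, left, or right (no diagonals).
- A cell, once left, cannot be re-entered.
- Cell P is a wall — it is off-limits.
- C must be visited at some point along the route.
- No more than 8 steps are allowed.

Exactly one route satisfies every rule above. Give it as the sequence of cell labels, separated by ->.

The budget equals the shortest possible length, so every move has to be on a shortest route through the required cells.
Route from N: up 2 to D, left 1 to C, down 4 to V, left 1 to U — 8 moves in all.
Check: all required cells visited; 8 ≤ 8 moves.

N -> J -> D -> C -> I -> M -> Q -> V -> U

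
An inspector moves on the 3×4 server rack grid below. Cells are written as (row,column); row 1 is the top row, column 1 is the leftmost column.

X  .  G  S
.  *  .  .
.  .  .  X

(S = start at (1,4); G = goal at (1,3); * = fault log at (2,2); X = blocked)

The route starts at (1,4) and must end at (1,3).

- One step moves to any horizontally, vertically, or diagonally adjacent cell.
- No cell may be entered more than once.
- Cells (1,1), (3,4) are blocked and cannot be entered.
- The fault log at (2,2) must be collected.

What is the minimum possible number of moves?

Any route passes through (2,2) somewhere between (1,4) and (1,3). Summing Chebyshev distances along the two legs ((1,4) → (2,2) → (1,3)) gives a lower bound of 2 + 1 = 3 moves.
A route of 3 moves achieves this: (1,4) → (2,3) → (2,2) → (1,3).
Since 3 matches the lower bound, it is optimal.

3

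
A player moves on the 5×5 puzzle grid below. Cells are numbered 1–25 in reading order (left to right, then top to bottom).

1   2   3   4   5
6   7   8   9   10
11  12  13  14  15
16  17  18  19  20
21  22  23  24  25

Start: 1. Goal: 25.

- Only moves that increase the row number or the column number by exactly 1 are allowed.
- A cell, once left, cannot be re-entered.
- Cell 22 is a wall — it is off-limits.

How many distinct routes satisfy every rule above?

A right/down-only route from 1 to 25 makes exactly 4 down-moves and 4 right-moves in some order.
With no other constraints that would be C(8,4) = 70 routes.
Subtract routes through each blocked cell (inclusion–exclusion for overlaps): − through 22: 5 → 65.
That gives 65 routes.

65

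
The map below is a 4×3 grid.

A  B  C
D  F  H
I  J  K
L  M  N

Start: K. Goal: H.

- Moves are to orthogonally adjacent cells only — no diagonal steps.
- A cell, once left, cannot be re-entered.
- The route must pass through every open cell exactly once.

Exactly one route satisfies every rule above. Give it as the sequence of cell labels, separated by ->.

K -> N -> M -> L -> I -> J -> F -> D -> A -> B -> C -> H

Need to visit all 12 open cells exactly once, starting at K and ending at H.
Route from K: down to N, 2× left (reaching L), up to I, right to J, up to F, left to D, up to A, 2× right (reaching C), down to H — 11 moves in all.
Check: all 12 open cells covered.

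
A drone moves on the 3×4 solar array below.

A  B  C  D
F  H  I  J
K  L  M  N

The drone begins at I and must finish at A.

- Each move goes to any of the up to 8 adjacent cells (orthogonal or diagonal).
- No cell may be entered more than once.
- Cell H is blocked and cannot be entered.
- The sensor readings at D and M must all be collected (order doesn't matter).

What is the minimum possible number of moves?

Any route passes through D and M in some order between I and A. Summing Chebyshev distances along each leg and taking the cheapest ordering (I → D → M → A) gives a lower bound of 1 + 2 + 2 = 5 moves.
That bound ignores the blocked cells. Measuring each leg by the fewest moves that actually steer around them (I→D: 1; D→M: 2; M→A: 3) raises the lower bound to 6.
A route of 6 moves exists: I → D → J → M → L → F → A.
Since 6 matches that lower bound, it is optimal.

6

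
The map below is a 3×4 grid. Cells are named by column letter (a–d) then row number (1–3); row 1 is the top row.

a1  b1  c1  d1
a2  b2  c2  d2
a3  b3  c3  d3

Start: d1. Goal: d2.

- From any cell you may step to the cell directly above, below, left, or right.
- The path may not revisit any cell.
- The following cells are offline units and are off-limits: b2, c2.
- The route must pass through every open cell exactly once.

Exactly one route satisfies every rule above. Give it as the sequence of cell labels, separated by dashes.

d1 - c1 - b1 - a1 - a2 - a3 - b3 - c3 - d3 - d2

Need to visit all 10 open cells exactly once, starting at d1 and ending at d2.
Cell b1 has only two open neighbours (a1 and c1), so the path must pass straight through it: one of those is the cell it's entered from and the other is where it exits.
Route from d1: 3× left (reaching a1), 2× down (reaching a3), 3× right (reaching d3), up to d2 — 9 moves in all.
Check: all 10 open cells covered.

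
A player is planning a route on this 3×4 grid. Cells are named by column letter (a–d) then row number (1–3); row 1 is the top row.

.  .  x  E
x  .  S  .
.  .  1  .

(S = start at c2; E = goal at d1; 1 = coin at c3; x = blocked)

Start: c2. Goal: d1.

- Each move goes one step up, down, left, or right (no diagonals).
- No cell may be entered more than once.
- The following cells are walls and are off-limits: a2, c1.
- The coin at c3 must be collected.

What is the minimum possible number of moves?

4

Any route passes through c3 somewhere between c2 and d1. Summing Manhattan distances along the two legs (c2 → c3 → d1) gives a lower bound of 1 + 3 = 4 moves.
A route of 4 moves achieves this: c2 → c3 → d3 → d2 → d1.
Since 4 matches the lower bound, it is optimal.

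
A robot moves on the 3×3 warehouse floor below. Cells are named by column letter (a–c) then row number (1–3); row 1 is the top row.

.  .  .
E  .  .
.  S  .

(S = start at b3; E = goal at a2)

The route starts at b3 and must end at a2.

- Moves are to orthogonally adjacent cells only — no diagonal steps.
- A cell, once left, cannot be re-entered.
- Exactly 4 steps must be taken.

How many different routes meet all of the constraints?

2

Need simple routes of exactly 4 moves from b3 to a2 (Manhattan distance 2, so 1 moves are spent on a detour and 1 undoing it).
Enumerating: b3 b2 b1 a1 a2 | b3 c3 c2 b2 a2.
That gives 2 routes.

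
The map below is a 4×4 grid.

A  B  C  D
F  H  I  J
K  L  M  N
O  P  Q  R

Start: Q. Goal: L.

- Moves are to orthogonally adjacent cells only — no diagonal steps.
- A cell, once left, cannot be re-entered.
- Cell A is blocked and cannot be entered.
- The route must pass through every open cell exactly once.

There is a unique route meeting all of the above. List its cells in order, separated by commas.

Q, R, N, M, I, J, D, C, B, H, F, K, O, P, L

Need to visit all 15 open cells exactly once, starting at Q and ending at L.
Cell F has only two open neighbours (K and H), so the path must pass straight through it: one of those is the cell it's entered from and the other is where it exits.
Route from Q: right to R, up to N, left to M, up to I, right to J, up to D, 2× left (reaching B), down to H, left to F, 2× down (reaching O), right to P, up to L — 14 moves in all.
Check: all 15 open cells covered.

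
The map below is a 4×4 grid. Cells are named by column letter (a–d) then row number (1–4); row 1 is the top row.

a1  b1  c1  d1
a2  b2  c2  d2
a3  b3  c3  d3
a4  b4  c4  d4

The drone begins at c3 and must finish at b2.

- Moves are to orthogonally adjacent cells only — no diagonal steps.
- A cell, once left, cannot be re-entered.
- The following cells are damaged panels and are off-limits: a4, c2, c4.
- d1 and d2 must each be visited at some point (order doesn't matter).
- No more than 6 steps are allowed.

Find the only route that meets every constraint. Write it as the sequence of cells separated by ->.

Any route must reach d1 and d2 and still end at b2 within 6 moves, so the order of the required stops is forced.
Route from c3: right 1 to d3, up 2 to d1, left 2 to b1, down 1 to b2 — 6 moves in all.
Check: all required cells visited; 6 ≤ 6 moves.

c3 -> d3 -> d2 -> d1 -> c1 -> b1 -> b2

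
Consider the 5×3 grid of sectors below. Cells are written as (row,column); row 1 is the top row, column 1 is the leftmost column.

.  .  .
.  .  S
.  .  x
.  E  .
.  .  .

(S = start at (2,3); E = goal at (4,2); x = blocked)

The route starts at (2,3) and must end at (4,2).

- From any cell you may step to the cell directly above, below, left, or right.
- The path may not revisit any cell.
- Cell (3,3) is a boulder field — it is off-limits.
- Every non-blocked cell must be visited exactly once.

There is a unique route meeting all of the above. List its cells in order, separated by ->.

Need to visit all 14 open cells exactly once, starting at (2,3) and ending at (4,2).
Cell (5,3) has only two open neighbours ((4,3) and (5,2)), so the path must pass straight through it: one of those is the cell it's entered from and the other is where it exits.
Route from (2,3): up to (1,3), 2× left (reaching (1,1)), down to (2,1), right to (2,2), down to (3,2), left to (3,1), 2× down (reaching (5,1)), 2× right (reaching (5,3)), up to (4,3), left to (4,2) — 13 moves in all.
Check: all 14 open cells covered.

(2,3) -> (1,3) -> (1,2) -> (1,1) -> (2,1) -> (2,2) -> (3,2) -> (3,1) -> (4,1) -> (5,1) -> (5,2) -> (5,3) -> (4,3) -> (4,2)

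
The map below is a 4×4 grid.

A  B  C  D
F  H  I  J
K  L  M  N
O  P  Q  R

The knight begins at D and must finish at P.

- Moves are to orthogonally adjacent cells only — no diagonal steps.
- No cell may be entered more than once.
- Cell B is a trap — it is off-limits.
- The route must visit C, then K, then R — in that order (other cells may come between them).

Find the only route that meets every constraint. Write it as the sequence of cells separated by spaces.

The waypoints must appear in the order C, K, R, with no cell reused.
Route from D: left to C, down to I, 2× left (reaching F), down to K, 3× right (reaching N), down to R, 2× left (reaching P) — 11 moves in all.
Check: order respected (C at step 1, K at step 5, R at step 9).

D C I H F K L M N R Q P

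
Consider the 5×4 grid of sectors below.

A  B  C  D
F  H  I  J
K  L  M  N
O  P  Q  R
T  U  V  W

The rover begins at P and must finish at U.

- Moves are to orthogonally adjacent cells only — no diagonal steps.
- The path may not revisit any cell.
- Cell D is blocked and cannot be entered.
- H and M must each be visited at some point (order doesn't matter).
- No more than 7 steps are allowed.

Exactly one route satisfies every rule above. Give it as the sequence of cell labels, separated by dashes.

The budget equals the shortest possible length, so every move has to be on a shortest route through the required cells.
Route from P: up 2 to H, right 1 to I, down 3 to V, left 1 to U — 7 moves in all.
Check: all required cells visited; 7 ≤ 7 moves.

P - L - H - I - M - Q - V - U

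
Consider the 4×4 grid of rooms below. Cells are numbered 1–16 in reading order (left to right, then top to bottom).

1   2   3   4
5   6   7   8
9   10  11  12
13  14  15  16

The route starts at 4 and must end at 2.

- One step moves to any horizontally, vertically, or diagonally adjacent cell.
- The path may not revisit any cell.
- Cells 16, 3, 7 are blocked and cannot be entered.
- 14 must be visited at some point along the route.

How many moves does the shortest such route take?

6

Any route passes through 14 somewhere between 4 and 2. Summing Chebyshev distances along the two legs (4 → 14 → 2) gives a lower bound of 3 + 3 = 6 moves.
A route of 6 moves achieves this: 4 → 8 → 11 → 14 → 9 → 5 → 2.
Since 6 matches the lower bound, it is optimal.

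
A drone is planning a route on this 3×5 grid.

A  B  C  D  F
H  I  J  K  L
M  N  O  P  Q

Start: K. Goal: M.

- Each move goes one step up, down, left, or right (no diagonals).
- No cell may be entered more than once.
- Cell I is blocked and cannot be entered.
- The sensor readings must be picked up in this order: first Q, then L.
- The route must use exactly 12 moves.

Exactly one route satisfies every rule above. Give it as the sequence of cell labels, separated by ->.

The waypoints must appear in the order Q, L, with no cell reused.
Route from K: left 1 to J, down 1 to O, right 2 to Q, up 2 to F, left 4 to A, down 2 to M — 12 moves in all.
Check: order respected (Q at step 4, L at step 5); 12 moves as required.

K -> J -> O -> P -> Q -> L -> F -> D -> C -> B -> A -> H -> M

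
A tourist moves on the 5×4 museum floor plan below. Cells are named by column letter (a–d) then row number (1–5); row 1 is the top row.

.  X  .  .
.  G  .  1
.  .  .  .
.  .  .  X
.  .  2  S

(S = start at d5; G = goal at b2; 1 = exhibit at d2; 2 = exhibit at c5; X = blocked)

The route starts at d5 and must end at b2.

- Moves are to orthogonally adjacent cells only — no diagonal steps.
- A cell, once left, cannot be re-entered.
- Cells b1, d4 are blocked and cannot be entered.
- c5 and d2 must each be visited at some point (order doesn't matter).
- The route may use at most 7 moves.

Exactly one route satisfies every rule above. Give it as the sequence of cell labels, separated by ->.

d5 -> c5 -> c4 -> c3 -> d3 -> d2 -> c2 -> b2

The 7-move cap with required stops at c5, d2 leaves no slack for detours.
Route from d5: left to c5, 2× up (reaching c3), right to d3, up to d2, 2× left (reaching b2) — 7 moves in all.
Check: all required cells visited; 7 ≤ 7 moves.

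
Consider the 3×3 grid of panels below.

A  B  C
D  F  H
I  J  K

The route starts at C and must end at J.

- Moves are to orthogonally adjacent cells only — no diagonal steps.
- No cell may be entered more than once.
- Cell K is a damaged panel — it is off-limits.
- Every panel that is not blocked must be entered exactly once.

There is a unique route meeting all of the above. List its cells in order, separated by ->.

Need to visit all 8 open cells exactly once, starting at C and ending at J.
Route from C: down to H, left to F, up to B, left to A, 2× down (reaching I), right to J — 7 moves in all.
Check: all 8 open cells covered.

C -> H -> F -> B -> A -> D -> I -> J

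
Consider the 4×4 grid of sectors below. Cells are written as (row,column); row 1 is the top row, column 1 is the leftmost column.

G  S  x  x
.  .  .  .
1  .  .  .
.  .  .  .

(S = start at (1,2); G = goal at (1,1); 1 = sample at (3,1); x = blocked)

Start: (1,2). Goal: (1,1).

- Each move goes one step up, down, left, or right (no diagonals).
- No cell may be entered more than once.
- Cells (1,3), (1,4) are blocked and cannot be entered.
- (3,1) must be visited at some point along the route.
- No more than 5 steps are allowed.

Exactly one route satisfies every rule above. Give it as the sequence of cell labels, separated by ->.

(1,2) -> (2,2) -> (3,2) -> (3,1) -> (2,1) -> (1,1)

Any route must reach (3,1) and still end at (1,1) within 5 moves, so the order of the required stops is forced.
Route from (1,2): down 2 to (3,2), left 1 to (3,1), up 2 to (1,1) — 5 moves in all.
Check: all required cells visited; 5 ≤ 5 moves.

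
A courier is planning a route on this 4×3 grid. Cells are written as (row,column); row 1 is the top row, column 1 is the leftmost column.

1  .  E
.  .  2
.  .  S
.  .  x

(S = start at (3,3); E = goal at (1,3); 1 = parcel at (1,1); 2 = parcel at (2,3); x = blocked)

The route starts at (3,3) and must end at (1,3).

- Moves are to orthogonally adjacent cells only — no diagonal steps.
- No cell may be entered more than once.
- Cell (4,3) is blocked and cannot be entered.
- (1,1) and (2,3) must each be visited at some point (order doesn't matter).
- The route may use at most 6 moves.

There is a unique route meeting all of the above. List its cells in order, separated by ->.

(3,3) -> (2,3) -> (2,2) -> (2,1) -> (1,1) -> (1,2) -> (1,3)

Any route must reach (1,1) and (2,3) and still end at (1,3) within 6 moves, so the order of the required stops is forced.
Route from (3,3): up to (2,3), 2× left (reaching (2,1)), up to (1,1), 2× right (reaching (1,3)) — 6 moves in all.
Check: all required cells visited; 6 ≤ 6 moves.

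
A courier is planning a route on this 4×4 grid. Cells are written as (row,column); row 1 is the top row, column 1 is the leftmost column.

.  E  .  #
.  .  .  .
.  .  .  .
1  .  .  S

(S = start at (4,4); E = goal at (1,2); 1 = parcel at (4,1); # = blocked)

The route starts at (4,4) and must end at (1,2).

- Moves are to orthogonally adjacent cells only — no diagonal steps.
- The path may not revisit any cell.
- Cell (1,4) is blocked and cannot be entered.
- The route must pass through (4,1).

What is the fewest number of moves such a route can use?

Any route passes through (4,1) somewhere between (4,4) and (1,2). Summing Manhattan distances along the two legs ((4,4) → (4,1) → (1,2)) gives a lower bound of 3 + 4 = 7 moves.
A route of 7 moves achieves this: (4,4) → (4,3) → (4,2) → (4,1) → (3,1) → (2,1) → (1,1) → (1,2).
Since 7 matches the lower bound, it is optimal.

7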